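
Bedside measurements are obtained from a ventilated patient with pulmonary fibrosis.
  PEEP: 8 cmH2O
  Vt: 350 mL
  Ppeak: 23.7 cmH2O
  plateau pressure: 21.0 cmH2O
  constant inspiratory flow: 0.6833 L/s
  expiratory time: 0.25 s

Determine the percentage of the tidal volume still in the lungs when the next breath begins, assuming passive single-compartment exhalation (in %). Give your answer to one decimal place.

R = (PIP − Pplat)/V̇ = (23.7 − 21.0) / 0.6833 = 2.7/0.6833 = 3.951 cmH2O·s/L.
C = Vt/(Pplat − PEEP) = 350.0 / (21.0 − 8) = 350.0/13.0 = 26.923 mL/cmH2O.
τ = R × C = 3.951 × 0.02692 L/cmH2O = 0.1064 s.
Fraction remaining at end-expiration = e^(−Te/τ) = e^(−0.25/0.1064) = 0.09541 → 9.541%.

9.5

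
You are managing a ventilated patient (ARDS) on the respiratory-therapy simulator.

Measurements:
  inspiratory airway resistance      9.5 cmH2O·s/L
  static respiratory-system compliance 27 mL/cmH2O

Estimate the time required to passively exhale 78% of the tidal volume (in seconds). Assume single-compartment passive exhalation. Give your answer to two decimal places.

0.39

τ = R × C = 9.5 × 27 mL/cmH2O = 9.5 × 0.027 L/cmH2O = 0.2565 s.
Exhaled fraction f = 1 − e^(−t/τ) → t = −τ·ln(1 − f) = −0.2565·ln(0.22) = 0.3884 s.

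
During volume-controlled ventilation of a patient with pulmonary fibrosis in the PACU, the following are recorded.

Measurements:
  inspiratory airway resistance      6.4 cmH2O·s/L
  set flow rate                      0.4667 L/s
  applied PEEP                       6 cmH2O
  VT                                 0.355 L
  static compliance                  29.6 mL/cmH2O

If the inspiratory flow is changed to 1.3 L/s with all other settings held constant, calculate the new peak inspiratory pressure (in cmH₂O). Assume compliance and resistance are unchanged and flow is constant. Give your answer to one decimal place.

26.3

PIP = Vt/C + R·V̇ + PEEP (constant-flow equation of motion).
Only the resistive term changes: ΔPIP = R × ΔV̇ = 6.4 × (1.3 − 0.4667) = 6.4 × 0.8333 = 5.333 cmH2O.
Original PIP = 355/29.6 + 6.4×0.4667 + 6 = 20.98 cmH2O; new PIP = 20.98 + (5.333) = 26.313 cmH2O.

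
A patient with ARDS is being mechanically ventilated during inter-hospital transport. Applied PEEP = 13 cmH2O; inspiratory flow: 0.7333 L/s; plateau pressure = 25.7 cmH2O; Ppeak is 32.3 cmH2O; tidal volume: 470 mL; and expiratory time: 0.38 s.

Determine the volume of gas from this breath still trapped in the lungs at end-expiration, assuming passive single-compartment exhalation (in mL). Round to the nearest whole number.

150

R = (PIP − Pplat)/V̇ = (32.3 − 25.7) / 0.7333 = 6.6/0.7333 = 9.0 cmH2O·s/L.
C = Vt/(Pplat − PEEP) = 470.0 / (25.7 − 13) = 470.0/12.7 = 37.008 mL/cmH2O.
τ = R × C = 9.0 × 0.03701 L/cmH2O = 0.3331 s.
Fraction remaining = e^(−Te/τ) = e^(−0.38/0.3331) = 0.3196.
Trapped volume = 470.0 × 0.3196 = 150.21 mL.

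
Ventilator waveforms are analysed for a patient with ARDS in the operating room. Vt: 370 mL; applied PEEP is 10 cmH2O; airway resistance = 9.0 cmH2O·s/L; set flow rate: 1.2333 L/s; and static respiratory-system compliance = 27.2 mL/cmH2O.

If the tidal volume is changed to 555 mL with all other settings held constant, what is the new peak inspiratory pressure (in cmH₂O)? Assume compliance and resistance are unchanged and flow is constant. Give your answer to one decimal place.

PIP = Vt/C + R·V̇ + PEEP (constant-flow equation of motion).
Only the elastic term changes: ΔPIP = ΔVt / C = (555 − 370) / 27.2 = 6.801 cmH2O.
Original PIP = 370/27.2 + 9.0×1.2333 + 10 = 34.703 cmH2O; new PIP = 34.703 + (6.801) = 41.504 cmH2O.

41.5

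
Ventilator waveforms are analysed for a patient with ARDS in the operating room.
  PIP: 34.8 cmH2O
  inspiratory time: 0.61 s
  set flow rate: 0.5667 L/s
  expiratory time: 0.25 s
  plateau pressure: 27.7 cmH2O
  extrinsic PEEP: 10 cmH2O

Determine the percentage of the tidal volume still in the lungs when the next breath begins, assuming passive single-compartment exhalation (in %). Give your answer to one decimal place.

Vt = flow × Ti = 0.5667 L/s × 0.61 s × 1000 mL/L = 345.69 mL.
R = (PIP − Pplat)/V̇ = (34.8 − 27.7) / 0.5667 = 7.1/0.5667 = 12.529 cmH2O·s/L.
C = Vt/(Pplat − PEEP) = 345.69 / (27.7 − 10) = 345.69/17.7 = 19.531 mL/cmH2O.
τ = R × C = 12.529 × 0.01953 L/cmH2O = 0.2447 s.
Fraction remaining at end-expiration = e^(−Te/τ) = e^(−0.25/0.2447) = 0.36 → 36.0%.

36.0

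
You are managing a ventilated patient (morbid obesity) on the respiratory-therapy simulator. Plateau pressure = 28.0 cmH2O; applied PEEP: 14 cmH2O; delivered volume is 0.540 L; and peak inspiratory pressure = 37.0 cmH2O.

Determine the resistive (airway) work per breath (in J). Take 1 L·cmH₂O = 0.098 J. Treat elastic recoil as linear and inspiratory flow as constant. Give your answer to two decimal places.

With constant inspiratory flow the resistive pressure is constant at PIP − Pplat = 37.0 − 28.0 = 9.0 cmH2O, so resistive work = 9.0 × 0.540 = 4.86 L·cmH2O.
× 0.098 J/(L·cmH2O) → 0.4763 J.

0.48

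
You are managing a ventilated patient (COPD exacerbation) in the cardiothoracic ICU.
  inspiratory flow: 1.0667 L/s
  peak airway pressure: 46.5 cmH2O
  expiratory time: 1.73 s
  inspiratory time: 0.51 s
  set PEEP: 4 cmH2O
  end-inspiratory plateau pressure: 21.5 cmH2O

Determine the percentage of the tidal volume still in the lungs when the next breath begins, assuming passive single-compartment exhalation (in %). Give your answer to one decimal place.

Vt = flow × Ti = 1.0667 L/s × 0.51 s × 1000 mL/L = 544.02 mL.
R = (PIP − Pplat)/V̇ = (46.5 − 21.5) / 1.0667 = 25.0/1.0667 = 23.437 cmH2O·s/L.
C = Vt/(Pplat − PEEP) = 544.02 / (21.5 − 4) = 544.02/17.5 = 31.087 mL/cmH2O.
τ = R × C = 23.437 × 0.03109 L/cmH2O = 0.7287 s.
Fraction remaining at end-expiration = e^(−Te/τ) = e^(−1.73/0.7287) = 0.0931 → 9.31%.

9.3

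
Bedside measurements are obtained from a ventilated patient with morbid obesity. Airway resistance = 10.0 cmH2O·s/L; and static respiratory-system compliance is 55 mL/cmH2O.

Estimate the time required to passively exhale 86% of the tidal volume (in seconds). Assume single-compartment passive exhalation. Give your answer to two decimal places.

1.08

τ = R × C = 10.0 × 55 mL/cmH2O = 10.0 × 0.055 L/cmH2O = 0.55 s.
Exhaled fraction f = 1 − e^(−t/τ) → t = −τ·ln(1 − f) = −0.55·ln(0.14) = 1.081 s.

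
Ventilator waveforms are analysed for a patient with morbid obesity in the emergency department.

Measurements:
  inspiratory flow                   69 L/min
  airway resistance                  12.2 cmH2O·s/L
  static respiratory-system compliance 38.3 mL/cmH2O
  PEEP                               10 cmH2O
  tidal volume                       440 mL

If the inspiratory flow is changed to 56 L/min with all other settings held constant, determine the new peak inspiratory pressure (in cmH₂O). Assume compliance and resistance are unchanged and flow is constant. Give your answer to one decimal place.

Flow: 69 L/min ÷ 60 = 1.15 L/s.
New flow: 56 L/min ÷ 60 = 0.9333 L/s.
PIP = Vt/C + R·V̇ + PEEP (constant-flow equation of motion).
Only the resistive term changes: ΔPIP = R × ΔV̇ = 12.2 × (0.9333 − 1.15) = 12.2 × -0.2167 = -2.644 cmH2O.
Original PIP = 440/38.3 + 12.2×1.15 + 10 = 35.518 cmH2O; new PIP = 35.518 + (-2.644) = 32.874 cmH2O.

32.9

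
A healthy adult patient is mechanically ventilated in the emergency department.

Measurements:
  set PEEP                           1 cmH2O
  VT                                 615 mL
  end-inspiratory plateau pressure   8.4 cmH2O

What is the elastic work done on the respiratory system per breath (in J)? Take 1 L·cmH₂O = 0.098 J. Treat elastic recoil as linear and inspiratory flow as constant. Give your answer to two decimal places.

0.22

Elastic work ≈ ½ × (Pplat − PEEP) × Vt = 0.5 × (8.4 − 1) × 0.615 L = 0.5 × 7.4 × 0.615 = 2.276 L·cmH2O.
× 0.098 J/(L·cmH2O) → 0.223 J.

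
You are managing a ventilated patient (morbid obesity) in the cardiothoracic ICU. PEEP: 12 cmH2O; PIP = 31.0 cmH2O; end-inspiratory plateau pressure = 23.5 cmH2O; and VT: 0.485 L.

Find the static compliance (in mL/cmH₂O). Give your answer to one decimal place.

Cstat = Vt / (Pplat − PEEP) = 485 / (23.5 − 12) = 485 / 11.5 = 42.174 mL/cmH2O.

42.2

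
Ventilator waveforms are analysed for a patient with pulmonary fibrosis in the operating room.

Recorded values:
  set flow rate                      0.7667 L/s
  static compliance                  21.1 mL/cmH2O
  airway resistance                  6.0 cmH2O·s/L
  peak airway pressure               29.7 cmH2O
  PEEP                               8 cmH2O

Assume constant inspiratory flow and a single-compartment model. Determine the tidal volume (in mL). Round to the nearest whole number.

Equation of motion (constant flow): PIP = Vt/C + R·V̇ + PEEP.
Vt/C = PIP − R·V̇ − PEEP = 29.7 − 4.6 − 8 = 17.1 cmH2O.
Vt = C × 17.1 = 21.1 × 17.1 = 360.81 mL.

361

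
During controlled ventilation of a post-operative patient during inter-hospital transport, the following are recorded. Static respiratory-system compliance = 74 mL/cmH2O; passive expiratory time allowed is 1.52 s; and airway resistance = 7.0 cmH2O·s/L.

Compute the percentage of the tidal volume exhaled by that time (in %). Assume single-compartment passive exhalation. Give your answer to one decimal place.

τ = R × C = 7.0 × 74 mL/cmH2O = 7.0 × 0.074 L/cmH2O = 0.518 s.
Passive exhalation: V(t)/V₀ = e^(−t/τ) = e^(−1.52/0.518) = 0.05316.
Fraction exhaled = 1 − 0.05316 = 0.9468 → 94.68%.

94.7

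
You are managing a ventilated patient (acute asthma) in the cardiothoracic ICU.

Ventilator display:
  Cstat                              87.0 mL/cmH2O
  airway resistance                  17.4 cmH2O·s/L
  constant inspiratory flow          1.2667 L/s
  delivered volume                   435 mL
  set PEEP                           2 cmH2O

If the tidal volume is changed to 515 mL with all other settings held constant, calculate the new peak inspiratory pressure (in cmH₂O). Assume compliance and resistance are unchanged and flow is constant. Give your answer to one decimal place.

PIP = Vt/C + R·V̇ + PEEP (constant-flow equation of motion).
Only the elastic term changes: ΔPIP = ΔVt / C = (515 − 435) / 87.0 = 0.9195 cmH2O.
Original PIP = 435/87.0 + 17.4×1.2667 + 2 = 29.041 cmH2O; new PIP = 29.041 + (0.9195) = 29.961 cmH2O.

30.0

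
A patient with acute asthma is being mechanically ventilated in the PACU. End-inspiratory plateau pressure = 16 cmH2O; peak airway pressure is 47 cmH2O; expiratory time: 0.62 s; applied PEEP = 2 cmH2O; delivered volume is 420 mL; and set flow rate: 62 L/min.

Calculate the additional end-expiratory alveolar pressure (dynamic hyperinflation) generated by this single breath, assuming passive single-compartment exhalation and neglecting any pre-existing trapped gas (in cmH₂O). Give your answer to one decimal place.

Flow: 62 L/min ÷ 60 = 1.0333 L/s.
R = (PIP − Pplat)/V̇ = (47 − 16) / 1.0333 = 31.0/1.0333 = 30.001 cmH2O·s/L.
C = Vt/(Pplat − PEEP) = 420.0 / (16 − 2) = 420.0/14.0 = 30.0 mL/cmH2O.
τ = R × C = 30.001 × 0.03 L/cmH2O = 0.9 s.
Fraction remaining = e^(−Te/τ) = e^(−0.62/0.9) = 0.5021; trapped volume = 420.0 × 0.5021 = 210.88 mL.
Additional alveolar pressure from trapping ≈ V_trapped / C = 210.88 / 30.0 = 7.029 cmH2O.

7.0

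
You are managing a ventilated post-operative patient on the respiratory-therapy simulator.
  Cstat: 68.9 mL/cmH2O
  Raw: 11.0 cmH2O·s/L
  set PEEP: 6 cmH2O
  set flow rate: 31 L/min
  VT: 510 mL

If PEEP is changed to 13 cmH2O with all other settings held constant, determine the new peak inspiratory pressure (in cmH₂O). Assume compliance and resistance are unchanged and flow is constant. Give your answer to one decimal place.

26.1

Flow: 31 L/min ÷ 60 = 0.5167 L/s.
PIP = Vt/C + R·V̇ + PEEP (constant-flow equation of motion).
Only the baseline term changes: ΔPIP = ΔPEEP = 13 − 6 = 7.0 cmH2O.
Original PIP = 510/68.9 + 11.0×0.5167 + 6 = 19.086 cmH2O; new PIP = 19.086 + (7.0) = 26.086 cmH2O.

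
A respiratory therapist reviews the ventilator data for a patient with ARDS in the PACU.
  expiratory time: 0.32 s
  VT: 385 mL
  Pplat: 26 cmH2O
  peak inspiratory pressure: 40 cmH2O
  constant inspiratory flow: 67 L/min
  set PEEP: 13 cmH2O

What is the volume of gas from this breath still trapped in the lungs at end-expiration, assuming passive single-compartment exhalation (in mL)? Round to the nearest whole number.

163

Flow: 67 L/min ÷ 60 = 1.1167 L/s.
R = (PIP − Pplat)/V̇ = (40 − 26) / 1.1167 = 14.0/1.1167 = 12.537 cmH2O·s/L.
C = Vt/(Pplat − PEEP) = 385.0 / (26 − 13) = 385.0/13.0 = 29.615 mL/cmH2O.
τ = R × C = 12.537 × 0.02962 L/cmH2O = 0.3713 s.
Fraction remaining = e^(−Te/τ) = e^(−0.32/0.3713) = 0.4224.
Trapped volume = 385.0 × 0.4224 = 162.62 mL.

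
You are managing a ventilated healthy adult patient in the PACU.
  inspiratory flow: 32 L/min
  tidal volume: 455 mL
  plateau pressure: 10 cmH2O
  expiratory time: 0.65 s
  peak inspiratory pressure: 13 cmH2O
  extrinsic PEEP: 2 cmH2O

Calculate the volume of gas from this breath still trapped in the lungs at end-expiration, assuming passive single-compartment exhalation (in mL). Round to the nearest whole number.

60

Flow: 32 L/min ÷ 60 = 0.5333 L/s.
R = (PIP − Pplat)/V̇ = (13 − 10) / 0.5333 = 3.0/0.5333 = 5.625 cmH2O·s/L.
C = Vt/(Pplat − PEEP) = 455.0 / (10 − 2) = 455.0/8.0 = 56.875 mL/cmH2O.
τ = R × C = 5.625 × 0.05688 L/cmH2O = 0.32 s.
Fraction remaining = e^(−Te/τ) = e^(−0.65/0.32) = 0.1312.
Trapped volume = 455.0 × 0.1312 = 59.696 mL.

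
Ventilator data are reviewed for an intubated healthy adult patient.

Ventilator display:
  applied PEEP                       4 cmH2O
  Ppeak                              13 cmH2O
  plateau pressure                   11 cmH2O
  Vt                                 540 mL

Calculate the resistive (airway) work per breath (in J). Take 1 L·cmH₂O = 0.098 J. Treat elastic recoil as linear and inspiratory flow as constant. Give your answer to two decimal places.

With constant inspiratory flow the resistive pressure is constant at PIP − Pplat = 13 − 11 = 2.0 cmH2O, so resistive work = 2.0 × 0.540 = 1.08 L·cmH2O.
× 0.098 J/(L·cmH2O) → 0.1058 J.

0.11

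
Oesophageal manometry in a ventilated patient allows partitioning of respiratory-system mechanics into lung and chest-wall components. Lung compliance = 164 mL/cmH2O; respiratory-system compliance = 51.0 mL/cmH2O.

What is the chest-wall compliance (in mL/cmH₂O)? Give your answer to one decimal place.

74.0

1/Ccw = 1/Crs − 1/CL.
1/Ccw = 1/51.0 − 1/164 = 0.01351.
Ccw = 74.019 mL/cmH2O.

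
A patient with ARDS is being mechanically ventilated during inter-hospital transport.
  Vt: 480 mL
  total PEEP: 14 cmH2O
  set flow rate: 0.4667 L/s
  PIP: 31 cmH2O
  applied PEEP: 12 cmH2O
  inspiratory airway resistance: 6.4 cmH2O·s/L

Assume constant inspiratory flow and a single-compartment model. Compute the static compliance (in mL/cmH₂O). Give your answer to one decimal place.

34.3

Total PEEP = 14 cmH2O (set 12 + intrinsic 2); this is the baseline alveolar pressure.
Equation of motion (constant flow): PIP = Vt/C + R·V̇ + PEEP.
Vt/C = PIP − R·V̇ − PEEP = 31 − 6.4×0.4667 − 14 = 31 − 2.987 − 14 = 14.013 cmH2O.
C = Vt / 14.013 = 480 / 14.013 = 34.254 mL/cmH2O.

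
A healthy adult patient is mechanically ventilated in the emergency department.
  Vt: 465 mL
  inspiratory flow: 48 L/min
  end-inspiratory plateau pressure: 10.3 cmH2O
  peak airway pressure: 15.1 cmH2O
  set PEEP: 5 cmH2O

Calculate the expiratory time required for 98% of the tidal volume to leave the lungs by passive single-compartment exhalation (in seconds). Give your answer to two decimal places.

Flow: 48 L/min ÷ 60 = 0.8 L/s.
R = (PIP − Pplat)/V̇ = (15.1 − 10.3) / 0.8 = 4.8/0.8 = 6.0 cmH2O·s/L.
C = Vt/(Pplat − PEEP) = 465.0 / (10.3 − 5) = 465.0/5.3 = 87.736 mL/cmH2O.
τ = R × C = 6.0 × 0.08774 L/cmH2O = 0.5264 s.
t = −τ·ln(1 − 0.98) = −0.5264·ln(0.02) = 2.059 s.

2.06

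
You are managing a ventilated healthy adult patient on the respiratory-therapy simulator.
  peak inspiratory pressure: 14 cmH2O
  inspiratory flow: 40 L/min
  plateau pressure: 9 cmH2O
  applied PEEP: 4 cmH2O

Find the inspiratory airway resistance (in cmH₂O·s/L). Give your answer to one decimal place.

7.5

Flow: 40 L/min ÷ 60 = 0.6667 L/s.
Raw = (PIP − Pplat) / flow = (14 − 9) / 0.6667 = 5.0 / 0.6667 = 7.5 cmH2O·s/L.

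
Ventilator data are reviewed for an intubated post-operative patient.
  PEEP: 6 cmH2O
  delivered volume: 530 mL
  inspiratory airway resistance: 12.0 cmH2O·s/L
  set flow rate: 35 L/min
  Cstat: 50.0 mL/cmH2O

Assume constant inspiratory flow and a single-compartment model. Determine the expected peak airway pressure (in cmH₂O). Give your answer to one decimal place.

23.6

Flow: 35 L/min ÷ 60 = 0.5833 L/s.
Equation of motion (constant flow): PIP = Vt/C + R·V̇ + PEEP.
PIP = 530/50.0 + 12.0×0.5833 + 6 = 10.6 + 7.0 + 6 = 23.6 cmH2O.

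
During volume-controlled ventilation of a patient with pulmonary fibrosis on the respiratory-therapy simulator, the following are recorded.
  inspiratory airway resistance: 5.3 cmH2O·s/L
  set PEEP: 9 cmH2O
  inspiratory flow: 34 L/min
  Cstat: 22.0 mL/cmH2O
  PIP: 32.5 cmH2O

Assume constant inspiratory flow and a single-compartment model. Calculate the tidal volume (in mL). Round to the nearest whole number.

Flow: 34 L/min ÷ 60 = 0.5667 L/s.
Equation of motion (constant flow): PIP = Vt/C + R·V̇ + PEEP.
Vt/C = PIP − R·V̇ − PEEP = 32.5 − 3.004 − 9 = 20.496 cmH2O.
Vt = C × 20.496 = 22.0 × 20.496 = 450.91 mL.

451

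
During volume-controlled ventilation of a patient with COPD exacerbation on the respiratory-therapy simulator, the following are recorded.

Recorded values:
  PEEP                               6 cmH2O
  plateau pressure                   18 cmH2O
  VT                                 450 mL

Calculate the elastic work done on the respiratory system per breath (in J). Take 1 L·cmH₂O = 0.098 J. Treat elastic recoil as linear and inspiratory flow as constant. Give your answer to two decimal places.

0.26

Elastic work ≈ ½ × (Pplat − PEEP) × Vt = 0.5 × (18 − 6) × 0.450 L = 0.5 × 12.0 × 0.450 = 2.7 L·cmH2O.
× 0.098 J/(L·cmH2O) → 0.2646 J.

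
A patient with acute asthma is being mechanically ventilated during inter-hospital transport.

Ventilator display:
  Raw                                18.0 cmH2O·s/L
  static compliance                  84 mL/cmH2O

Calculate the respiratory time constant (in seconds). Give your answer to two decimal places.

1.51

τ = R × C = 18.0 × 84 mL/cmH2O = 18.0 × 0.084 L/cmH2O = 1.512 s.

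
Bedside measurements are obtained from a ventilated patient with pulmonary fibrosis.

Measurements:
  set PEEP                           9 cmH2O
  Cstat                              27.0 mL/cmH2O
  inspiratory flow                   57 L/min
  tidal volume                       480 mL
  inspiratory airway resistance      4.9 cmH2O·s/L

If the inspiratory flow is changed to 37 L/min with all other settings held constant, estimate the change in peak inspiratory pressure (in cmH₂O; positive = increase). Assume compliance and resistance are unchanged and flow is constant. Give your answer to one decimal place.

-1.6

Flow: 57 L/min ÷ 60 = 0.95 L/s.
New flow: 37 L/min ÷ 60 = 0.6167 L/s.
PIP = Vt/C + R·V̇ + PEEP (constant-flow equation of motion).
Only the resistive term changes: ΔPIP = R × ΔV̇ = 4.9 × (0.6167 − 0.95) = 4.9 × -0.3333 = -1.633 cmH2O.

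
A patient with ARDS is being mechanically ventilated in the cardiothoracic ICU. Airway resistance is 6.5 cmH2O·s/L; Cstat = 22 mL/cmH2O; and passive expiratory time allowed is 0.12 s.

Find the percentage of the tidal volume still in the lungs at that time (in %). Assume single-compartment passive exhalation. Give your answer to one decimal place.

43.2

τ = R × C = 6.5 × 22 mL/cmH2O = 6.5 × 0.022 L/cmH2O = 0.143 s.
Passive exhalation: V(t)/V₀ = e^(−t/τ) = e^(−0.12/0.143) = 0.4321.
Fraction remaining = 0.4321 → 43.21%.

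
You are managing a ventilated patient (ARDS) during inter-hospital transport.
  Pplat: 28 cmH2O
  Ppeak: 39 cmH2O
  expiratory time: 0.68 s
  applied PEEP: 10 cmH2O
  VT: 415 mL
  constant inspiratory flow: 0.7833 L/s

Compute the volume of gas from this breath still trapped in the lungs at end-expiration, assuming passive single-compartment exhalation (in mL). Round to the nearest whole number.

R = (PIP − Pplat)/V̇ = (39 − 28) / 0.7833 = 11.0/0.7833 = 14.043 cmH2O·s/L.
C = Vt/(Pplat − PEEP) = 415.0 / (28 − 10) = 415.0/18.0 = 23.056 mL/cmH2O.
τ = R × C = 14.043 × 0.02306 L/cmH2O = 0.3238 s.
Fraction remaining = e^(−Te/τ) = e^(−0.68/0.3238) = 0.1224.
Trapped volume = 415.0 × 0.1224 = 50.796 mL.

51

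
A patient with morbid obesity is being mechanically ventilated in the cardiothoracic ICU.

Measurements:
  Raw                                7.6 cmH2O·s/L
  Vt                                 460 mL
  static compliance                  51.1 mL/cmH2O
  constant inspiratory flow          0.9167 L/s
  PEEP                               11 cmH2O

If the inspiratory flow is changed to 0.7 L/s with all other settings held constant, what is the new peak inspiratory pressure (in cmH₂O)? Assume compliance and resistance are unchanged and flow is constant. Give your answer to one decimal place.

25.3

PIP = Vt/C + R·V̇ + PEEP (constant-flow equation of motion).
Only the resistive term changes: ΔPIP = R × ΔV̇ = 7.6 × (0.7 − 0.9167) = 7.6 × -0.2167 = -1.647 cmH2O.
Original PIP = 460/51.1 + 7.6×0.9167 + 11 = 26.969 cmH2O; new PIP = 26.969 + (-1.647) = 25.322 cmH2O.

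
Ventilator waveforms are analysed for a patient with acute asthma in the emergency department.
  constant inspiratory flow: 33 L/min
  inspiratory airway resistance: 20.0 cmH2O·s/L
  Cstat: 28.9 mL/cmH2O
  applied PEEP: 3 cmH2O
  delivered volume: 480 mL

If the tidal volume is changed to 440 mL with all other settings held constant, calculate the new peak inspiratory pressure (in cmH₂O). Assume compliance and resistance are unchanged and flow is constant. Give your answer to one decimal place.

Flow: 33 L/min ÷ 60 = 0.55 L/s.
PIP = Vt/C + R·V̇ + PEEP (constant-flow equation of motion).
Only the elastic term changes: ΔPIP = ΔVt / C = (440 − 480) / 28.9 = -1.384 cmH2O.
Original PIP = 480/28.9 + 20.0×0.55 + 3 = 30.609 cmH2O; new PIP = 30.609 + (-1.384) = 29.225 cmH2O.

29.2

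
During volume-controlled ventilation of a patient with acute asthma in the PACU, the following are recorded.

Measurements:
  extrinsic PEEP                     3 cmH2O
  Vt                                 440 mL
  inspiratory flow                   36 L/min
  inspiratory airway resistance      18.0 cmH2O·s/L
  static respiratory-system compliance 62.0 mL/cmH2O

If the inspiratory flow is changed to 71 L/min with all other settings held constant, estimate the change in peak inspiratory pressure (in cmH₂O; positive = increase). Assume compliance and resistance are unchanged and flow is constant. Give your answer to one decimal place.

Flow: 36 L/min ÷ 60 = 0.6 L/s.
New flow: 71 L/min ÷ 60 = 1.1833 L/s.
PIP = Vt/C + R·V̇ + PEEP (constant-flow equation of motion).
Only the resistive term changes: ΔPIP = R × ΔV̇ = 18.0 × (1.1833 − 0.6) = 18.0 × 0.5833 = 10.499 cmH2O.

10.5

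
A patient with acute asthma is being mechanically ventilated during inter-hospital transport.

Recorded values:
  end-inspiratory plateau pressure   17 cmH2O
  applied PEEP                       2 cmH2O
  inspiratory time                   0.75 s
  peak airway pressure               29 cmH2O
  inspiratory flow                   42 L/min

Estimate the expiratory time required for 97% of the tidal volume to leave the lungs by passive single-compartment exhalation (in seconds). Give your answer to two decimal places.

2.10

Flow: 42 L/min ÷ 60 = 0.7 L/s.
Vt = flow × Ti = 0.7 L/s × 0.75 s × 1000 mL/L = 525.0 mL.
R = (PIP − Pplat)/V̇ = (29 − 17) / 0.7 = 12.0/0.7 = 17.143 cmH2O·s/L.
C = Vt/(Pplat − PEEP) = 525.0 / (17 − 2) = 525.0/15.0 = 35.0 mL/cmH2O.
τ = R × C = 17.143 × 0.035 L/cmH2O = 0.6 s.
t = −τ·ln(1 − 0.97) = −0.6·ln(0.03) = 2.104 s.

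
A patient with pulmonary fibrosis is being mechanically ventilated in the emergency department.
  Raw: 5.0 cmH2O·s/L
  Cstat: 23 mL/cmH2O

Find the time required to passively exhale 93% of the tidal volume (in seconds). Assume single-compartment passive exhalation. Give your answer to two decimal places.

τ = R × C = 5.0 × 23 mL/cmH2O = 5.0 × 0.023 L/cmH2O = 0.115 s.
Exhaled fraction f = 1 − e^(−t/τ) → t = −τ·ln(1 − f) = −0.115·ln(0.07) = 0.3058 s.

0.31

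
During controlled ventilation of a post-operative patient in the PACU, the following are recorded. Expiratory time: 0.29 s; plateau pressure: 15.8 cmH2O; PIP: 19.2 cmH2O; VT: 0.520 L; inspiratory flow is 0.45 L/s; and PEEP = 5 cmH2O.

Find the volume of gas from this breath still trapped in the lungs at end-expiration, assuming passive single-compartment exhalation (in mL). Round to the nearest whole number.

234

R = (PIP − Pplat)/V̇ = (19.2 − 15.8) / 0.45 = 3.4/0.45 = 7.556 cmH2O·s/L.
C = Vt/(Pplat − PEEP) = 520.0 / (15.8 − 5) = 520.0/10.8 = 48.148 mL/cmH2O.
τ = R × C = 7.556 × 0.04815 L/cmH2O = 0.3638 s.
Fraction remaining = e^(−Te/τ) = e^(−0.29/0.3638) = 0.4506.
Trapped volume = 520.0 × 0.4506 = 234.31 mL.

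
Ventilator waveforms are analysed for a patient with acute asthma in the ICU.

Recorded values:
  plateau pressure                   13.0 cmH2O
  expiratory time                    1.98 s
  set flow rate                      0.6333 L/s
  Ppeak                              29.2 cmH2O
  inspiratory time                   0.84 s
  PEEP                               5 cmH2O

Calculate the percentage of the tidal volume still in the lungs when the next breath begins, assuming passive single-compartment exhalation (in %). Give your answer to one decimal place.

31.2

Vt = flow × Ti = 0.6333 L/s × 0.84 s × 1000 mL/L = 531.97 mL.
R = (PIP − Pplat)/V̇ = (29.2 − 13.0) / 0.6333 = 16.2/0.6333 = 25.58 cmH2O·s/L.
C = Vt/(Pplat − PEEP) = 531.97 / (13.0 − 5) = 531.97/8.0 = 66.496 mL/cmH2O.
τ = R × C = 25.58 × 0.0665 L/cmH2O = 1.701 s.
Fraction remaining at end-expiration = e^(−Te/τ) = e^(−1.98/1.701) = 0.3122 → 31.22%.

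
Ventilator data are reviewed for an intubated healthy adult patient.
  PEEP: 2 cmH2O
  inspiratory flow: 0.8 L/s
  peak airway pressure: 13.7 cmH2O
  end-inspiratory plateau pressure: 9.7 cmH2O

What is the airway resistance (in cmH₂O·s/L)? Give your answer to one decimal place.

5.0

Raw = (PIP − Pplat) / flow = (13.7 − 9.7) / 0.8 = 4.0 / 0.8 = 5.0 cmH2O·s/L.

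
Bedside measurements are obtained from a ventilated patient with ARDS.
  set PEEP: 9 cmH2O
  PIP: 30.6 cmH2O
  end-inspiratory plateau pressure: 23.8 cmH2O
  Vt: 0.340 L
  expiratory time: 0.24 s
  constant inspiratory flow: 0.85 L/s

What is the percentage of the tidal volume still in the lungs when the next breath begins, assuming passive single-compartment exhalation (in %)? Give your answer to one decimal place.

27.1

R = (PIP − Pplat)/V̇ = (30.6 − 23.8) / 0.85 = 6.8/0.85 = 8.0 cmH2O·s/L.
C = Vt/(Pplat − PEEP) = 340.0 / (23.8 − 9) = 340.0/14.8 = 22.973 mL/cmH2O.
τ = R × C = 8.0 × 0.02297 L/cmH2O = 0.1838 s.
Fraction remaining at end-expiration = e^(−Te/τ) = e^(−0.24/0.1838) = 0.271 → 27.1%.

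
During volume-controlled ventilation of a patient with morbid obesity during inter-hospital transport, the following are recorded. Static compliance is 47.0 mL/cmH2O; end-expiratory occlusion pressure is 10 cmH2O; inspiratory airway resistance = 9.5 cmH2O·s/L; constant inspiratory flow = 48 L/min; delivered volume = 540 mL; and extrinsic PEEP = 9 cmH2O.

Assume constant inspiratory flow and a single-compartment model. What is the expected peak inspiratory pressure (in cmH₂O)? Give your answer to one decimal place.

29.1

Flow: 48 L/min ÷ 60 = 0.8 L/s.
Total PEEP = 10 cmH2O (set 9 + intrinsic 1); this is the baseline alveolar pressure.
Equation of motion (constant flow): PIP = Vt/C + R·V̇ + PEEP.
PIP = 540/47.0 + 9.5×0.8 + 10 = 11.489 + 7.6 + 10 = 29.089 cmH2O.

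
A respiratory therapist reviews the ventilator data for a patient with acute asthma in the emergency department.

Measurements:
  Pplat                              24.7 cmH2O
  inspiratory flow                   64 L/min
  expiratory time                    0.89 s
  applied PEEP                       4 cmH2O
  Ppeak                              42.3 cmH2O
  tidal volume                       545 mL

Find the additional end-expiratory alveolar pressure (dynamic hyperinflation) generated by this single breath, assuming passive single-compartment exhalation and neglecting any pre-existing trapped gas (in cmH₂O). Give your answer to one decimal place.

Flow: 64 L/min ÷ 60 = 1.0667 L/s.
R = (PIP − Pplat)/V̇ = (42.3 − 24.7) / 1.0667 = 17.6/1.0667 = 16.499 cmH2O·s/L.
C = Vt/(Pplat − PEEP) = 545.0 / (24.7 − 4) = 545.0/20.7 = 26.329 mL/cmH2O.
τ = R × C = 16.499 × 0.02633 L/cmH2O = 0.4344 s.
Fraction remaining = e^(−Te/τ) = e^(−0.89/0.4344) = 0.1289; trapped volume = 545.0 × 0.1289 = 70.251 mL.
Additional alveolar pressure from trapping ≈ V_trapped / C = 70.251 / 26.329 = 2.668 cmH2O.

2.7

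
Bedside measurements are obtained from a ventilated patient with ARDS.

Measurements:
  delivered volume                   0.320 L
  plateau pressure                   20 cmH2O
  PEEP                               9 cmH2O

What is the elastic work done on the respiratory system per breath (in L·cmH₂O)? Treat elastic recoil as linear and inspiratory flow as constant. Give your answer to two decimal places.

1.76

Elastic work ≈ ½ × (Pplat − PEEP) × Vt = 0.5 × (20 − 9) × 0.320 L = 0.5 × 11.0 × 0.320 = 1.76 L·cmH2O.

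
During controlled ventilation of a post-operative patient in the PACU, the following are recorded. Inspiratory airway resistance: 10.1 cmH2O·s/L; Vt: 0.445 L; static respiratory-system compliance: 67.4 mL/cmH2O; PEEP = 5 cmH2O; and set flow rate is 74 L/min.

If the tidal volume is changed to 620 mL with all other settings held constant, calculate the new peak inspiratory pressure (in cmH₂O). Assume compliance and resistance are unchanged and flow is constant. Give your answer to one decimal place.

26.7

Flow: 74 L/min ÷ 60 = 1.2333 L/s.
PIP = Vt/C + R·V̇ + PEEP (constant-flow equation of motion).
Only the elastic term changes: ΔPIP = ΔVt / C = (620 − 445) / 67.4 = 2.596 cmH2O.
Original PIP = 445/67.4 + 10.1×1.2333 + 5 = 24.059 cmH2O; new PIP = 24.059 + (2.596) = 26.655 cmH2O.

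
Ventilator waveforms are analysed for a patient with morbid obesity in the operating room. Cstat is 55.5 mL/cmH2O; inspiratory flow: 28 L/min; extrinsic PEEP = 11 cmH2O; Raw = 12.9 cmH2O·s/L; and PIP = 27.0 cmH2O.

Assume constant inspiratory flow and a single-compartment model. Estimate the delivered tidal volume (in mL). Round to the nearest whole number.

554

Flow: 28 L/min ÷ 60 = 0.4667 L/s.
Equation of motion (constant flow): PIP = Vt/C + R·V̇ + PEEP.
Vt/C = PIP − R·V̇ − PEEP = 27.0 − 6.02 − 11 = 9.98 cmH2O.
Vt = C × 9.98 = 55.5 × 9.98 = 553.89 mL.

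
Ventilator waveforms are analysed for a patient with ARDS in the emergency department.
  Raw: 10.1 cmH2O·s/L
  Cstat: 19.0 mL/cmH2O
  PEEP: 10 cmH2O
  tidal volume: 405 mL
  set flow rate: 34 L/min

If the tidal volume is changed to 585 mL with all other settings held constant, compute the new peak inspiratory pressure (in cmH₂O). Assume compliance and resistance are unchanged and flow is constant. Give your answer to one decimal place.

46.5

Flow: 34 L/min ÷ 60 = 0.5667 L/s.
PIP = Vt/C + R·V̇ + PEEP (constant-flow equation of motion).
Only the elastic term changes: ΔPIP = ΔVt / C = (585 − 405) / 19.0 = 9.474 cmH2O.
Original PIP = 405/19.0 + 10.1×0.5667 + 10 = 37.039 cmH2O; new PIP = 37.039 + (9.474) = 46.513 cmH2O.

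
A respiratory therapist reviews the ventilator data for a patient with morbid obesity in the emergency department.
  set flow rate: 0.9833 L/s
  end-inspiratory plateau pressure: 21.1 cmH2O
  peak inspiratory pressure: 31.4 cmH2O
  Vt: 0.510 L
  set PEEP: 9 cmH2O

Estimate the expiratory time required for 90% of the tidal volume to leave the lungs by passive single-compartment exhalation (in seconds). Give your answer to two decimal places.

1.02

R = (PIP − Pplat)/V̇ = (31.4 − 21.1) / 0.9833 = 10.3/0.9833 = 10.475 cmH2O·s/L.
C = Vt/(Pplat − PEEP) = 510.0 / (21.1 − 9) = 510.0/12.1 = 42.149 mL/cmH2O.
τ = R × C = 10.475 × 0.04215 L/cmH2O = 0.4415 s.
t = −τ·ln(1 − 0.90) = −0.4415·ln(0.1) = 1.017 s.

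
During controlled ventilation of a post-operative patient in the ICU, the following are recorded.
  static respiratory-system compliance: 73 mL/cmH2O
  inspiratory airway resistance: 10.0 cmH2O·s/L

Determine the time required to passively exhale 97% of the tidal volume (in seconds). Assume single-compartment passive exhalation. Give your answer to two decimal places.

2.56

τ = R × C = 10.0 × 73 mL/cmH2O = 10.0 × 0.073 L/cmH2O = 0.73 s.
Exhaled fraction f = 1 − e^(−t/τ) → t = −τ·ln(1 − f) = −0.73·ln(0.03) = 2.56 s.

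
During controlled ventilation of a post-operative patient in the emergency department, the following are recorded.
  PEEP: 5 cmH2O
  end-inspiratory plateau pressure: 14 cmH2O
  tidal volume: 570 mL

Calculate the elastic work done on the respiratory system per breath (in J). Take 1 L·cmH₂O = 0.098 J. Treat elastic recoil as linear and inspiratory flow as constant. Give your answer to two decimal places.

Elastic work ≈ ½ × (Pplat − PEEP) × Vt = 0.5 × (14 − 5) × 0.570 L = 0.5 × 9.0 × 0.570 = 2.565 L·cmH2O.
× 0.098 J/(L·cmH2O) → 0.2514 J.

0.25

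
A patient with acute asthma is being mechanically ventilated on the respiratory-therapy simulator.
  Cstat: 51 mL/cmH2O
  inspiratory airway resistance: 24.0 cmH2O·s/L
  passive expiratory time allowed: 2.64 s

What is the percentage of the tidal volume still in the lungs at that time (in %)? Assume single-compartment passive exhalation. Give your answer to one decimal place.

11.6

τ = R × C = 24.0 × 51 mL/cmH2O = 24.0 × 0.051 L/cmH2O = 1.224 s.
Passive exhalation: V(t)/V₀ = e^(−t/τ) = e^(−2.64/1.224) = 0.1157.
Fraction remaining = 0.1157 → 11.57%.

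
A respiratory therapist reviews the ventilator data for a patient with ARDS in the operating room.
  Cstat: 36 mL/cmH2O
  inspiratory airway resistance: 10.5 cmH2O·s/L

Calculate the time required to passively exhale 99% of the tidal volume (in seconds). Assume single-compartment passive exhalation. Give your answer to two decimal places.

1.74

τ = R × C = 10.5 × 36 mL/cmH2O = 10.5 × 0.036 L/cmH2O = 0.378 s.
Exhaled fraction f = 1 − e^(−t/τ) → t = −τ·ln(1 − f) = −0.378·ln(0.01) = 1.741 s.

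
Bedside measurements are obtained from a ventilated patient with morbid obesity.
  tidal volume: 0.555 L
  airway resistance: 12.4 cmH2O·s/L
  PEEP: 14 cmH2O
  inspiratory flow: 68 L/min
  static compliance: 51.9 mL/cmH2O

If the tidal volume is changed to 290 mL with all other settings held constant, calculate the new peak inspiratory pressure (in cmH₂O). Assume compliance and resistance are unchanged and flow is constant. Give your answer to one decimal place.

Flow: 68 L/min ÷ 60 = 1.1333 L/s.
PIP = Vt/C + R·V̇ + PEEP (constant-flow equation of motion).
Only the elastic term changes: ΔPIP = ΔVt / C = (290 − 555) / 51.9 = -5.106 cmH2O.
Original PIP = 555/51.9 + 12.4×1.1333 + 14 = 38.747 cmH2O; new PIP = 38.747 + (-5.106) = 33.641 cmH2O.

33.6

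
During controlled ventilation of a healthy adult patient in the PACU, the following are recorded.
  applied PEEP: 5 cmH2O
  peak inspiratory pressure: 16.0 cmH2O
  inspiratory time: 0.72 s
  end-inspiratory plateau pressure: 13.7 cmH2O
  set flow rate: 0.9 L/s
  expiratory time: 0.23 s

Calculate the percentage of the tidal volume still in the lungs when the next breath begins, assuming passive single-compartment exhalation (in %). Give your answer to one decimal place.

Vt = flow × Ti = 0.9 L/s × 0.72 s × 1000 mL/L = 648.0 mL.
R = (PIP − Pplat)/V̇ = (16.0 − 13.7) / 0.9 = 2.3/0.9 = 2.556 cmH2O·s/L.
C = Vt/(Pplat − PEEP) = 648.0 / (13.7 − 5) = 648.0/8.7 = 74.483 mL/cmH2O.
τ = R × C = 2.556 × 0.07448 L/cmH2O = 0.1904 s.
Fraction remaining at end-expiration = e^(−Te/τ) = e^(−0.23/0.1904) = 0.2988 → 29.88%.

29.9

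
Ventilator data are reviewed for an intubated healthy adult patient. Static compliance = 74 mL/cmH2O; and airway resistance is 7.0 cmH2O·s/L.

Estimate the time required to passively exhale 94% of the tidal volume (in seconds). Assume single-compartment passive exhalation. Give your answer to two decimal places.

1.46

τ = R × C = 7.0 × 74 mL/cmH2O = 7.0 × 0.074 L/cmH2O = 0.518 s.
Exhaled fraction f = 1 − e^(−t/τ) → t = −τ·ln(1 − f) = −0.518·ln(0.06) = 1.457 s.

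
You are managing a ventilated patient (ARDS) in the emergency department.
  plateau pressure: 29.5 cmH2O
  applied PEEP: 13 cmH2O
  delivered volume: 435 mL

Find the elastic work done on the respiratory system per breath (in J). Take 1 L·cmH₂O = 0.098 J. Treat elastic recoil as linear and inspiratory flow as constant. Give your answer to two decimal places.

Elastic work ≈ ½ × (Pplat − PEEP) × Vt = 0.5 × (29.5 − 13) × 0.435 L = 0.5 × 16.5 × 0.435 = 3.589 L·cmH2O.
× 0.098 J/(L·cmH2O) → 0.3517 J.

0.35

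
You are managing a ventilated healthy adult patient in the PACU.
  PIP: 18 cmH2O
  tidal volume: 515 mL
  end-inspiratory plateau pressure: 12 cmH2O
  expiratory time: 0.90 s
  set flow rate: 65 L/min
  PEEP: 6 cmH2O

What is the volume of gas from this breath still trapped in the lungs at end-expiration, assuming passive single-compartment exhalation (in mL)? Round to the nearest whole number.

Flow: 65 L/min ÷ 60 = 1.0833 L/s.
R = (PIP − Pplat)/V̇ = (18 − 12) / 1.0833 = 6.0/1.0833 = 5.539 cmH2O·s/L.
C = Vt/(Pplat − PEEP) = 515.0 / (12 − 6) = 515.0/6.0 = 85.833 mL/cmH2O.
τ = R × C = 5.539 × 0.08583 L/cmH2O = 0.4754 s.
Fraction remaining = e^(−Te/τ) = e^(−0.90/0.4754) = 0.1506.
Trapped volume = 515.0 × 0.1506 = 77.559 mL.

78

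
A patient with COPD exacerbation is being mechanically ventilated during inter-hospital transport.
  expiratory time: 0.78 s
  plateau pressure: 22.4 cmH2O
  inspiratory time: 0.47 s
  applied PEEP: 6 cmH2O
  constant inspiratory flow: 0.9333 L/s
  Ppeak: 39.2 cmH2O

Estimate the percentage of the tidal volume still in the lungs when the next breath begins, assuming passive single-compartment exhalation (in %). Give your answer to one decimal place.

Vt = flow × Ti = 0.9333 L/s × 0.47 s × 1000 mL/L = 438.65 mL.
R = (PIP − Pplat)/V̇ = (39.2 − 22.4) / 0.9333 = 16.8/0.9333 = 18.001 cmH2O·s/L.
C = Vt/(Pplat − PEEP) = 438.65 / (22.4 − 6) = 438.65/16.4 = 26.747 mL/cmH2O.
τ = R × C = 18.001 × 0.02675 L/cmH2O = 0.4815 s.
Fraction remaining at end-expiration = e^(−Te/τ) = e^(−0.78/0.4815) = 0.1979 → 19.79%.

19.8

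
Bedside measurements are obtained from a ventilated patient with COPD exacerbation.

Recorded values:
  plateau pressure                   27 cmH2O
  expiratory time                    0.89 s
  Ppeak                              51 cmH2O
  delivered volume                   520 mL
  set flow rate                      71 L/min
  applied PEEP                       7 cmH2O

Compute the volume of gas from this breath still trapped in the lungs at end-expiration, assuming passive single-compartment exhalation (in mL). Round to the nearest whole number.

Flow: 71 L/min ÷ 60 = 1.1833 L/s.
R = (PIP − Pplat)/V̇ = (51 − 27) / 1.1833 = 24.0/1.1833 = 20.282 cmH2O·s/L.
C = Vt/(Pplat − PEEP) = 520.0 / (27 − 7) = 520.0/20.0 = 26.0 mL/cmH2O.
τ = R × C = 20.282 × 0.026 L/cmH2O = 0.5273 s.
Fraction remaining = e^(−Te/τ) = e^(−0.89/0.5273) = 0.1849.
Trapped volume = 520.0 × 0.1849 = 96.148 mL.

96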